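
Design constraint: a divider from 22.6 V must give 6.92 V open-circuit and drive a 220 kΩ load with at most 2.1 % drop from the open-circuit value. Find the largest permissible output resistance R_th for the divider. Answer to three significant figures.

Loading drop = R_th/(R_th + R_L) ≤ 0.0210, so R_th ≤ R_L · ε/(1−ε) = 220 kΩ × 0.0210/0.9790 = 4.72 kΩ.
(Any R1, R2 with R2/(R1+R2) = 0.306 and R1‖R2 ≤ 4.72 kΩ will meet the spec.)

R_th ≤ 4.72 kΩ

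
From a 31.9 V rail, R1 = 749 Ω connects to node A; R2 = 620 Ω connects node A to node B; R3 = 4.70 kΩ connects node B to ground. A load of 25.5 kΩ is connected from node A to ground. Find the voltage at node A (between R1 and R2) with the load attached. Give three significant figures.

V ≈ 27.3 V

Below node A the series string R2+R3 = 5320 Ω sits in parallel with the 25500 Ω load: 4402 Ω.
V_A = 31.9 × 4402/(749 + 4402) = 27.3 V.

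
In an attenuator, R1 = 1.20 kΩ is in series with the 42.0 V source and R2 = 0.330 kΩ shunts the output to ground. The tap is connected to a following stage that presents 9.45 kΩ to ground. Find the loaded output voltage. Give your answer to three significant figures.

The load sits in parallel with R2: R2‖R_L = (330 × 9450) / (330 + 9450) = 318.9 Ω.
V_out = 42.0 × 318.9 / (1200 + 318.9) = 42.0 × 318.9/1519 = 8.82 V.
(Unloaded it would have been 9.06 V.)

V_out ≈ 8.82 V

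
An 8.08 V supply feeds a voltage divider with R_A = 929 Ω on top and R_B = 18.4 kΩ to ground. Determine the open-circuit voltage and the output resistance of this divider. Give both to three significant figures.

V_th = 7.69 V, R_th = 884 Ω

V_th is the open-circuit tap voltage: 8.08 × 18400/(929 + 18400) = 7.69 V.
With the supply zeroed, R_A and R_B appear in parallel from the tap: R_th = R_A‖R_B = (929 × 18400)/19330 = 884 Ω.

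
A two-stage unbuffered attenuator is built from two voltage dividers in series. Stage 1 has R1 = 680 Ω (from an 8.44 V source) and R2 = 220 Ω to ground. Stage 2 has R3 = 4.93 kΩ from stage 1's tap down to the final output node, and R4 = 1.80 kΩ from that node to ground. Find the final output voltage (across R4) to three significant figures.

Stage 2 presents R3+R4 = 6730 Ω as a load on stage 1's tap.
Stage 1's lower leg becomes R2‖(R3+R4) = 213.0 Ω, so V_mid = 8.44 × 213.0/893.0 = 2.013 V.
Stage 2 is itself unloaded: V_out = V_mid × R4/(R3+R4) = 2.013 × 1800/6730 = 0.538 V.

V_out ≈ 0.538 V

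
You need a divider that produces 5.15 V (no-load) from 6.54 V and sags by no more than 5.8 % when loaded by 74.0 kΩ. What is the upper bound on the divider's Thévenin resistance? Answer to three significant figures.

Loading drop = R_th/(R_th + R_L) ≤ 0.0580, so R_th ≤ R_L · ε/(1−ε) = 74.0 kΩ × 0.0580/0.9420 = 4.56 kΩ.

R_th ≤ 4.56 kΩ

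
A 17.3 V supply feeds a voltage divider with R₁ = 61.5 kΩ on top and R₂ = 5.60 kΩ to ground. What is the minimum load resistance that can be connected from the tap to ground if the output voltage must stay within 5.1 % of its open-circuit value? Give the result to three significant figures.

R_L(min) ≈ 95.5 kΩ

Output resistance R_th = R₁‖R₂ = (61.5 × 5.60)/67.10 = 5.133 kΩ.
The fractional drop is R_th/(R_th + R_L); requiring this ≤ 0.0510 gives R_L ≥ R_th(1/0.0510 − 1) = 5.133 × 18.61 = 95.5 kΩ.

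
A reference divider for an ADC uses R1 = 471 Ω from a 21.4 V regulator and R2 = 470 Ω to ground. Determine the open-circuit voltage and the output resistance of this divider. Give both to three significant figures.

V_th is the open-circuit tap voltage: 21.4 × 470/(471 + 470) = 10.7 V.
With the supply zeroed, R1 and R2 appear in parallel from the tap: R_th = R1‖R2 = (471 × 470)/941.0 = 235 Ω.

V_th = 10.7 V, R_th = 235 Ω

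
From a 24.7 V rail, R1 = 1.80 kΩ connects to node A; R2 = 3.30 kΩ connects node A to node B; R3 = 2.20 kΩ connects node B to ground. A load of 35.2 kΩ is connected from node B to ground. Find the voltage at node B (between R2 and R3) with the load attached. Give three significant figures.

V ≈ 7.13 V

At node B, R3 is in parallel with the load: R3‖R_L = 2.071 kΩ.
Below node A the resistance is R2 + (R3‖R_L) = 5.371 kΩ, so V_A = 24.7 × 5.371/7.171 = 18.50 V.
Then V_B = V_A × (R3‖R_L)/(R2 + R3‖R_L) = 18.50 × 2.071/5.371 = 7.13 V.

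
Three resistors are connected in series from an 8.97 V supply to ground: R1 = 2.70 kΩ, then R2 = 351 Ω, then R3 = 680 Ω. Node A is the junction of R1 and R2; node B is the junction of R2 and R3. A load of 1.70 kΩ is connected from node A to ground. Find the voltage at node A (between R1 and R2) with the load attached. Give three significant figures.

V ≈ 1.72 V

Below node A the series string R2+R3 = 1031 Ω sits in parallel with the 1700 Ω load: 641.8 Ω.
V_A = 8.97 × 641.8/(2700 + 641.8) = 1.72 V.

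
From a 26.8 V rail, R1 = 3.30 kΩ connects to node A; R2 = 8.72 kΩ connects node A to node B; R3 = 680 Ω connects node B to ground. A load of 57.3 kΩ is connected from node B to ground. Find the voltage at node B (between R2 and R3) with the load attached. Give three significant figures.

V ≈ 1.42 V

At node B, R3 is in parallel with the load: R3‖R_L = 672.0 Ω.
Below node A the resistance is R2 + (R3‖R_L) = 9392 Ω, so V_A = 26.8 × 9392/12690 = 19.83 V.
Then V_B = V_A × (R3‖R_L)/(R2 + R3‖R_L) = 19.83 × 672.0/9392 = 1.42 V.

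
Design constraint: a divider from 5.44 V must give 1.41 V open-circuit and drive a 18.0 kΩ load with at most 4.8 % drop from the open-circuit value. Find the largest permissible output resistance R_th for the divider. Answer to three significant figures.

Loading drop = R_th/(R_th + R_L) ≤ 0.0480, so R_th ≤ R_L · ε/(1−ε) = 18.0 kΩ × 0.0480/0.9520 = 908 Ω.

R_th ≤ 908 Ω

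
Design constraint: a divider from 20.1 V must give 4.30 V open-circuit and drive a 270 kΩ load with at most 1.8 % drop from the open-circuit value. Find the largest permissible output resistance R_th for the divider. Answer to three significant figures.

Loading drop = R_th/(R_th + R_L) ≤ 0.0180, so R_th ≤ R_L · ε/(1−ε) = 270 kΩ × 0.0180/0.9820 = 4.95 kΩ.

R_th ≤ 4.95 kΩ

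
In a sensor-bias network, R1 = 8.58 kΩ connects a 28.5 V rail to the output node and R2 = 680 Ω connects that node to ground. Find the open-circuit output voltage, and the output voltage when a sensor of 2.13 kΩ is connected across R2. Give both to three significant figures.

Unloaded: 2.09 V; loaded: 1.62 V

Open-circuit: V = 28.5 × 680/(8580 + 680) = 2.09 V.
With the load, R2 becomes R2‖R_L = 515.4 Ω, so V = 28.5 × 515.4/9095 = 1.62 V.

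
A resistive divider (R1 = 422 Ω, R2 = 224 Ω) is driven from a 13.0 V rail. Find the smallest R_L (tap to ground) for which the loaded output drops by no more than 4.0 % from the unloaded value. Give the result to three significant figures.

Output resistance R_th = R1‖R2 = (422 × 224)/646.0 = 146.3 Ω.
The fractional drop is R_th/(R_th + R_L); requiring this ≤ 0.0400 gives R_L ≥ R_th(1/0.0400 − 1) = 146.3 × 24.00 = 3.51 kΩ.

R_L(min) ≈ 3.51 kΩ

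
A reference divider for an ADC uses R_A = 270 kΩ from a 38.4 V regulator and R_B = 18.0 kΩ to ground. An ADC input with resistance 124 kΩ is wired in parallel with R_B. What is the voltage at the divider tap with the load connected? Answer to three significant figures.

V_out ≈ 2.11 V

The load sits in parallel with R_B: R_B‖R_L = (18.0 × 124) / (18.0 + 124) = 15.72 kΩ.
V_out = 38.4 × 15.72 / (270 + 15.72) = 38.4 × 15.72/285.7 = 2.11 V.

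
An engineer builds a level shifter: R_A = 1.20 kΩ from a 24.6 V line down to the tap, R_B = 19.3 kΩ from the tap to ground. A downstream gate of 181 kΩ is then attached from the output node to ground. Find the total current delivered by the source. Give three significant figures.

I ≈ 1.32 mA

R_B‖R_L = 17.44 kΩ, so the source sees R_A + R_B‖R_L = 18.64 kΩ.
I = 24.6 V / 18.64 kΩ = 1.32 mA.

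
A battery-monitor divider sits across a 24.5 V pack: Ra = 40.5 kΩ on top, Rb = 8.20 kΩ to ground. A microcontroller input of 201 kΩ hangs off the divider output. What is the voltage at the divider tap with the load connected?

V_out ≈ 3.99 V

The load sits in parallel with Rb: Rb‖R_L = (8.20 × 201) / (8.20 + 201) = 7.879 kΩ.
V_out = 24.5 × 7.879 / (40.5 + 7.879) = 24.5 × 7.879/48.38 = 3.99 V.
(Unloaded it would have been 4.13 V.)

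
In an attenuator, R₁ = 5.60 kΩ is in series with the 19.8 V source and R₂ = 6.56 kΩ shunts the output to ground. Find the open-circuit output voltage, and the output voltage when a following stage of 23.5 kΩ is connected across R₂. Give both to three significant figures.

Unloaded: 10.7 V; loaded: 9.46 V

Open-circuit: V = 19.8 × 6.56/(5.60 + 6.56) = 10.7 V.
With the load, R₂ becomes R₂‖R_L = 5.128 kΩ, so V = 19.8 × 5.128/10.73 = 9.46 V.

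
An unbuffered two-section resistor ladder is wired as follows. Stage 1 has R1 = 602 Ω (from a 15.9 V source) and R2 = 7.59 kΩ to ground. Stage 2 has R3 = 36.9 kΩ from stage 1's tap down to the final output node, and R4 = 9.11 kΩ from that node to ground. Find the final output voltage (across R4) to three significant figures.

V_out ≈ 2.88 V

Stage 2 presents R3+R4 = 46010 Ω as a load on stage 1's tap.
Stage 1's lower leg becomes R2‖(R3+R4) = 6515 Ω, so V_mid = 15.9 × 6515/7117 = 14.56 V.
Stage 2 is itself unloaded: V_out = V_mid × R4/(R3+R4) = 14.56 × 9110/46010 = 2.88 V.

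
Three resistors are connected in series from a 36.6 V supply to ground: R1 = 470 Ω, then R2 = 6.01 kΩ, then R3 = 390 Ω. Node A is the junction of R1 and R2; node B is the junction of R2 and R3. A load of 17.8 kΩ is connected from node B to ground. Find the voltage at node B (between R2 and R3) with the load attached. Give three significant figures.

At node B, R3 is in parallel with the load: R3‖R_L = 381.6 Ω.
Below node A the resistance is R2 + (R3‖R_L) = 6392 Ω, so V_A = 36.6 × 6392/6862 = 34.09 V.
Then V_B = V_A × (R3‖R_L)/(R2 + R3‖R_L) = 34.09 × 381.6/6392 = 2.04 V.

V ≈ 2.04 V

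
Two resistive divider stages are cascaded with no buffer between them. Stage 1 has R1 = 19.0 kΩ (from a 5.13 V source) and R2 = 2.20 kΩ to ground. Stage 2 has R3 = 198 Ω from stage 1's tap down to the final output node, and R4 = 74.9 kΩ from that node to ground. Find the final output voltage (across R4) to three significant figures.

V_out ≈ 0.517 V

Stage 2 presents R3+R4 = 75100 Ω as a load on stage 1's tap.
Stage 1's lower leg becomes R2‖(R3+R4) = 2137 Ω, so V_mid = 5.13 × 2137/21140 = 0.5187 V.
Stage 2 is itself unloaded: V_out = V_mid × R4/(R3+R4) = 0.5187 × 74900/75100 = 0.517 V.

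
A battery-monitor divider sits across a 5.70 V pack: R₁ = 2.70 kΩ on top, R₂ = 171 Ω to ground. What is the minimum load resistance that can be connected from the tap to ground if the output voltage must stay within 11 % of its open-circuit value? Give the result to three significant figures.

R_L(min) ≈ 1.30 kΩ

Output resistance R_th = R₁‖R₂ = (2700 × 171)/2871 = 160.8 Ω.
The fractional drop is R_th/(R_th + R_L); requiring this ≤ 0.110 gives R_L ≥ R_th(1/0.110 − 1) = 160.8 × 8.091 = 1.30 kΩ.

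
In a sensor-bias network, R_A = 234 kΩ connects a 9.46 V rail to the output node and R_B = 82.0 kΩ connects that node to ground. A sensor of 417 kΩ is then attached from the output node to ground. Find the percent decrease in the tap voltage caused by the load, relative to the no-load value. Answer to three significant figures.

12.7 %

Unloaded V = 9.46 × 82.0/316.0 = 2.4548 V.
Loaded: R_B‖R_L = 68.53 kΩ, giving V = 9.46 × 68.53/302.5 = 2.1428 V.
Drop = (2.4548 − 2.1428) / 2.4548 = 12.7 %.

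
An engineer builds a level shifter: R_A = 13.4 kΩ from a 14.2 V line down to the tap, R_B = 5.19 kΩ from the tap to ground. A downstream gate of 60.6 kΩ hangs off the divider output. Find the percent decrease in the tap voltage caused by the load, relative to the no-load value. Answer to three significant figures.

The divider's output (Thévenin) resistance is R_A‖R_B = 3.741 kΩ.
Fractional drop under load = R_th/(R_th + R_L) = 3.741 / (3.741 + 60.6) = 0.05814.
So the output falls by 5.81 %.

5.81 %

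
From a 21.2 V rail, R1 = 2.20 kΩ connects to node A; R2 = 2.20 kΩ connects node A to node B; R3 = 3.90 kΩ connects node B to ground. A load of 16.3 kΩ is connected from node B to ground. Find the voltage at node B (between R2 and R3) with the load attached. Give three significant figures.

V ≈ 8.84 V

At node B, R3 is in parallel with the load: R3‖R_L = 3.147 kΩ.
Below node A the resistance is R2 + (R3‖R_L) = 5.347 kΩ, so V_A = 21.2 × 5.347/7.547 = 15.02 V.
Then V_B = V_A × (R3‖R_L)/(R2 + R3‖R_L) = 15.02 × 3.147/5.347 = 8.84 V.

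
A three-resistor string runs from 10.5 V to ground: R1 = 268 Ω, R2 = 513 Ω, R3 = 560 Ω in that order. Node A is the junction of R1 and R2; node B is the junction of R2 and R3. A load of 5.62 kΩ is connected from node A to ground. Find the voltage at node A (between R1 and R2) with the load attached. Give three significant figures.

Below node A the series string R2+R3 = 1073 Ω sits in parallel with the 5620 Ω load: 901.0 Ω.
V_A = 10.5 × 901.0/(268 + 901.0) = 8.09 V.

V ≈ 8.09 V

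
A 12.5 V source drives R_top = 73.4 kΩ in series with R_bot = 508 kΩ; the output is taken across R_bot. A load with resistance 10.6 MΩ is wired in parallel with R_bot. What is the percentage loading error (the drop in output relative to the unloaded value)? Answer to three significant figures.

The divider's output (Thévenin) resistance is R_top‖R_bot = 64.13 kΩ.
Fractional drop under load = R_th/(R_th + R_L) = 64.13 / (64.13 + 10600) = 0.006014.
So the output falls by 0.601 %.

0.601 %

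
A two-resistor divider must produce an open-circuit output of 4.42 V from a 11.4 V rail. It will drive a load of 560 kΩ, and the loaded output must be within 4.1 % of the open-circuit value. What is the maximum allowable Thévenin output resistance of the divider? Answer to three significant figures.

Loading drop = R_th/(R_th + R_L) ≤ 0.0410, so R_th ≤ R_L · ε/(1−ε) = 560 kΩ × 0.0410/0.9590 = 23.9 kΩ.

R_th ≤ 23.9 kΩ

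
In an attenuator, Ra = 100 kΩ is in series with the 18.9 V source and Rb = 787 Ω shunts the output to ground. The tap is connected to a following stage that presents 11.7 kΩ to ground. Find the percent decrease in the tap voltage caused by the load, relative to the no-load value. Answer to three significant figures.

The divider's output (Thévenin) resistance is Ra‖Rb = 780.9 Ω.
Fractional drop under load = R_th/(R_th + R_L) = 780.9 / (780.9 + 11700) = 0.06256.
So the output falls by 6.26 %.

6.26 %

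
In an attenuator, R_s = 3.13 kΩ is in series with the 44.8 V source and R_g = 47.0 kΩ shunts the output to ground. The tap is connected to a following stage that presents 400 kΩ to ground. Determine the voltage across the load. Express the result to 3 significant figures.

The load sits in parallel with R_g: R_g‖R_L = (47.0 × 400) / (47.0 + 400) = 42.06 kΩ.
V_out = 44.8 × 42.06 / (3.13 + 42.06) = 44.8 × 42.06/45.19 = 41.7 V.
(Unloaded it would have been 42.0 V.)

V_out ≈ 41.7 V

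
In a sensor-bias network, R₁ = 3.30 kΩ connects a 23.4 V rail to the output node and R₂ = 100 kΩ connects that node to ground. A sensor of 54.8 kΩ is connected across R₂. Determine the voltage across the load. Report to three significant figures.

V_out ≈ 21.4 V

The load sits in parallel with R₂: R₂‖R_L = (100 × 54.8) / (100 + 54.8) = 35.40 kΩ.
V_out = 23.4 × 35.40 / (3.30 + 35.40) = 23.4 × 35.40/38.70 = 21.4 V.
(Unloaded it would have been 22.7 V.)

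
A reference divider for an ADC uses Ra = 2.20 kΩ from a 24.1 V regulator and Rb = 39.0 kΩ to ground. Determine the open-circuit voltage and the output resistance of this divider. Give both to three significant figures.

V_th is the open-circuit tap voltage: 24.1 × 39.0/(2.20 + 39.0) = 22.8 V.
With the supply zeroed, Ra and Rb appear in parallel from the tap: R_th = Ra‖Rb = (2.20 × 39.0)/41.20 = 2.08 kΩ.

V_th = 22.8 V, R_th = 2.08 kΩ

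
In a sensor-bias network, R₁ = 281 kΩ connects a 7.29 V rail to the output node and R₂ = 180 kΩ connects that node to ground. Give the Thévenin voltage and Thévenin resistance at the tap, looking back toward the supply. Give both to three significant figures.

V_th is the open-circuit tap voltage: 7.29 × 180/(281 + 180) = 2.85 V.
With the supply zeroed, R₁ and R₂ appear in parallel from the tap: R_th = R₁‖R₂ = (281 × 180)/461.0 = 110 kΩ.

V_th = 2.85 V, R_th = 110 kΩ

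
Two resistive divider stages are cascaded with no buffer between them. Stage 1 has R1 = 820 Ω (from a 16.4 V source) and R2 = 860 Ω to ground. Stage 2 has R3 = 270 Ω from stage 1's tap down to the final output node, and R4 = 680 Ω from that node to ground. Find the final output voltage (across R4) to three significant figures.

Stage 2 presents R3+R4 = 950.0 Ω as a load on stage 1's tap.
Stage 1's lower leg becomes R2‖(R3+R4) = 451.4 Ω, so V_mid = 16.4 × 451.4/1271 = 5.823 V.
Stage 2 is itself unloaded: V_out = V_mid × R4/(R3+R4) = 5.823 × 680/950.0 = 4.17 V.

V_out ≈ 4.17 V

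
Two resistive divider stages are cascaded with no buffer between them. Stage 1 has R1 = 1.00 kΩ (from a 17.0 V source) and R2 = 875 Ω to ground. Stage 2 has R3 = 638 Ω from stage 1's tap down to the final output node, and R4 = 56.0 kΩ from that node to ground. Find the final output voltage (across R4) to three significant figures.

V_out ≈ 7.78 V

Stage 2 presents R3+R4 = 56640 Ω as a load on stage 1's tap.
Stage 1's lower leg becomes R2‖(R3+R4) = 861.7 Ω, so V_mid = 17.0 × 861.7/1862 = 7.869 V.
Stage 2 is itself unloaded: V_out = V_mid × R4/(R3+R4) = 7.869 × 56000/56640 = 7.78 V.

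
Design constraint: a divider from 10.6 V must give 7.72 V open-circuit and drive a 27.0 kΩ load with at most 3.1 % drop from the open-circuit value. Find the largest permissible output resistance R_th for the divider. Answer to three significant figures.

R_th ≤ 864 Ω

Loading drop = R_th/(R_th + R_L) ≤ 0.0310, so R_th ≤ R_L · ε/(1−ε) = 27.0 kΩ × 0.0310/0.9690 = 864 Ω.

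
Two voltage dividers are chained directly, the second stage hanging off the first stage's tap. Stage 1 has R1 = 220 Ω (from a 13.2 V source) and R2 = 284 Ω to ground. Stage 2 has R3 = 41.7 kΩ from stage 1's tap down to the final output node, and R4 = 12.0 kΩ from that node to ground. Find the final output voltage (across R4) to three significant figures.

V_out ≈ 1.66 V

Stage 2 presents R3+R4 = 53700 Ω as a load on stage 1's tap.
Stage 1's lower leg becomes R2‖(R3+R4) = 282.5 Ω, so V_mid = 13.2 × 282.5/502.5 = 7.421 V.
Stage 2 is itself unloaded: V_out = V_mid × R4/(R3+R4) = 7.421 × 12000/53700 = 1.66 V.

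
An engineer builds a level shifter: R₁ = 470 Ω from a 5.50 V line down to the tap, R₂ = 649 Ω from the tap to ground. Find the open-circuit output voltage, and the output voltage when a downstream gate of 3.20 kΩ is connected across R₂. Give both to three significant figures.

Unloaded: 3.19 V; loaded: 2.94 V

Open-circuit: V = 5.50 × 649/(470 + 649) = 3.19 V.
With the load, R₂ becomes R₂‖R_L = 539.6 Ω, so V = 5.50 × 539.6/1010 = 2.94 V.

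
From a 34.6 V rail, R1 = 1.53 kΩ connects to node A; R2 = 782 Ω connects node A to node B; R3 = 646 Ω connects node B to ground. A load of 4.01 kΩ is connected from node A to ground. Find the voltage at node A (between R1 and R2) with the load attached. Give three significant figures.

V ≈ 14.1 V

Below node A the series string R2+R3 = 1428 Ω sits in parallel with the 4010 Ω load: 1053 Ω.
V_A = 34.6 × 1053/(1530 + 1053) = 14.1 V.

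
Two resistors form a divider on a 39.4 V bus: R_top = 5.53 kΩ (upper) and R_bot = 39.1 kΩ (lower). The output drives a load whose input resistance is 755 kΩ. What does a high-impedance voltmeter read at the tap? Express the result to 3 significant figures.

The load sits in parallel with R_bot: R_bot‖R_L = (39.1 × 755) / (39.1 + 755) = 37.17 kΩ.
V_out = 39.4 × 37.17 / (5.53 + 37.17) = 39.4 × 37.17/42.70 = 34.3 V.

V_out ≈ 34.3 V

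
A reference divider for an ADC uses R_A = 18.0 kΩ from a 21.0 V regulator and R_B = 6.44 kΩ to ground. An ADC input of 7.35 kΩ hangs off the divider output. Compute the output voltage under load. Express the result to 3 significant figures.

V_out ≈ 3.36 V

The load sits in parallel with R_B: R_B‖R_L = (6.44 × 7.35) / (6.44 + 7.35) = 3.432 kΩ.
V_out = 21.0 × 3.432 / (18.0 + 3.432) = 21.0 × 3.432/21.43 = 3.36 V.
(Unloaded it would have been 5.53 V.)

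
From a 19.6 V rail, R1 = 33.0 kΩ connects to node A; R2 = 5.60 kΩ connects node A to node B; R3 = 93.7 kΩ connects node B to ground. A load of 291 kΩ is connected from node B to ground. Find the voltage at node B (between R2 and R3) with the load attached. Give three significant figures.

At node B, R3 is in parallel with the load: R3‖R_L = 70.88 kΩ.
Below node A the resistance is R2 + (R3‖R_L) = 76.48 kΩ, so V_A = 19.6 × 76.48/109.5 = 13.69 V.
Then V_B = V_A × (R3‖R_L)/(R2 + R3‖R_L) = 13.69 × 70.88/76.48 = 12.7 V.

V ≈ 12.7 V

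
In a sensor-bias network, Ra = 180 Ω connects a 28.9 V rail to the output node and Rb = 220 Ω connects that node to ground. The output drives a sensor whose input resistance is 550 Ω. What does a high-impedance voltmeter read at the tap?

The load sits in parallel with Rb: Rb‖R_L = (220 × 550) / (220 + 550) = 157.1 Ω.
V_out = 28.9 × 157.1 / (180 + 157.1) = 28.9 × 157.1/337.1 = 13.5 V.

V_out ≈ 13.5 V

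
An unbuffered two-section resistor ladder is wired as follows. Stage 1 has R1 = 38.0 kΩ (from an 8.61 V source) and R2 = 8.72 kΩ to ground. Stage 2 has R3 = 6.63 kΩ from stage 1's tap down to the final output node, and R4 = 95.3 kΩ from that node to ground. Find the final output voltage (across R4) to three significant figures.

Stage 2 presents R3+R4 = 101.9 kΩ as a load on stage 1's tap.
Stage 1's lower leg becomes R2‖(R3+R4) = 8.033 kΩ, so V_mid = 8.61 × 8.033/46.03 = 1.502 V.
Stage 2 is itself unloaded: V_out = V_mid × R4/(R3+R4) = 1.502 × 95.3/101.9 = 1.40 V.

V_out ≈ 1.40 V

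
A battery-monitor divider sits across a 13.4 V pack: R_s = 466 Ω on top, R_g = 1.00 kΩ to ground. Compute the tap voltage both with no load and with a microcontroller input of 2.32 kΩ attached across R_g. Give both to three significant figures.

Unloaded: 9.14 V; loaded: 8.04 V

Open-circuit: V = 13.4 × 1000/(466 + 1000) = 9.14 V.
With the load, R_g becomes R_g‖R_L = 698.8 Ω, so V = 13.4 × 698.8/1165 = 8.04 V.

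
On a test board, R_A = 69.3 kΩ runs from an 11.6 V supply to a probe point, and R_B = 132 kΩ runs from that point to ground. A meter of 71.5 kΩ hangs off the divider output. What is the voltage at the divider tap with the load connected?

The load sits in parallel with R_B: R_B‖R_L = (132 × 71.5) / (132 + 71.5) = 46.38 kΩ.
V_out = 11.6 × 46.38 / (69.3 + 46.38) = 11.6 × 46.38/115.7 = 4.65 V.

V_out ≈ 4.65 V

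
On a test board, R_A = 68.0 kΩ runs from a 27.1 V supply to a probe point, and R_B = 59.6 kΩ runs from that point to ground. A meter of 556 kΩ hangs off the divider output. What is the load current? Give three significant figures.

I_L ≈ 0.0215 mA

R_B‖R_L = 53.83 kΩ; V_out = 27.1 × 53.83/121.8 = 11.97 V.
I_L = V_out / R_L = 11.97 / 556 kΩ = 0.0215 mA.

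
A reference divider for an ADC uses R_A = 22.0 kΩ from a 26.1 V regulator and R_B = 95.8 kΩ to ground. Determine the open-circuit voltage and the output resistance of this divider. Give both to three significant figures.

V_th is the open-circuit tap voltage: 26.1 × 95.8/(22.0 + 95.8) = 21.2 V.
With the supply zeroed, R_A and R_B appear in parallel from the tap: R_th = R_A‖R_B = (22.0 × 95.8)/117.8 = 17.9 kΩ.

V_th = 21.2 V, R_th = 17.9 kΩ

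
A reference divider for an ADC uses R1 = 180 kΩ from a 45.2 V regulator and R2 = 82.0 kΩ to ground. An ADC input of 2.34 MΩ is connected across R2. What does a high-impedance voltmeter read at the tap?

The load sits in parallel with R2: R2‖R_L = (82.0 × 2340) / (82.0 + 2340) = 79.22 kΩ.
V_out = 45.2 × 79.22 / (180 + 79.22) = 45.2 × 79.22/259.2 = 13.8 V.

V_out ≈ 13.8 V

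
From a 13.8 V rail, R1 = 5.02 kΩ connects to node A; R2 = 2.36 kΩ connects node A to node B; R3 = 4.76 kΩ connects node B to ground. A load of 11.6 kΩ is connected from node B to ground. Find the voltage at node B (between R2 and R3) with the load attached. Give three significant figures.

V ≈ 4.33 V

At node B, R3 is in parallel with the load: R3‖R_L = 3.375 kΩ.
Below node A the resistance is R2 + (R3‖R_L) = 5.735 kΩ, so V_A = 13.8 × 5.735/10.76 = 7.359 V.
Then V_B = V_A × (R3‖R_L)/(R2 + R3‖R_L) = 7.359 × 3.375/5.735 = 4.33 V.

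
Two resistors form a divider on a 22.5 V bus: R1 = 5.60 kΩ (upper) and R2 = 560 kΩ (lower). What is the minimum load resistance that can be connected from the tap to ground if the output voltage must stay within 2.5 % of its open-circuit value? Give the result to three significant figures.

Output resistance R_th = R1‖R2 = (5.60 × 560)/565.6 = 5.545 kΩ.
The fractional drop is R_th/(R_th + R_L); requiring this ≤ 0.0250 gives R_L ≥ R_th(1/0.0250 − 1) = 5.545 × 39.00 = 216 kΩ.

R_L(min) ≈ 216 kΩ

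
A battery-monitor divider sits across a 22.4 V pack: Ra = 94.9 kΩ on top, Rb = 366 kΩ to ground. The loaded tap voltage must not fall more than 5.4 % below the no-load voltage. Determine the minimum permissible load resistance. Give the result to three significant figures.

Output resistance R_th = Ra‖Rb = (94.9 × 366)/460.9 = 75.36 kΩ.
The fractional drop is R_th/(R_th + R_L); requiring this ≤ 0.0540 gives R_L ≥ R_th(1/0.0540 − 1) = 75.36 × 17.52 = 1.32 MΩ.

R_L(min) ≈ 1.32 MΩ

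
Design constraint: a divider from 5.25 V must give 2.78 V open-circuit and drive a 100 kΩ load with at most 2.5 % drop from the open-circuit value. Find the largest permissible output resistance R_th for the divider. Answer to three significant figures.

Loading drop = R_th/(R_th + R_L) ≤ 0.0250, so R_th ≤ R_L · ε/(1−ε) = 100 kΩ × 0.0250/0.9750 = 2.56 kΩ.
(Any R1, R2 with R2/(R1+R2) = 0.530 and R1‖R2 ≤ 2.56 kΩ will meet the spec.)

R_th ≤ 2.56 kΩ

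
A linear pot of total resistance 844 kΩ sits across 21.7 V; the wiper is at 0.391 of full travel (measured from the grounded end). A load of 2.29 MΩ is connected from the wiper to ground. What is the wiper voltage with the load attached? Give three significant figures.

V ≈ 7.80 V

The wiper splits the pot into (1−α)R = 514.0 kΩ above and αR = 330.0 kΩ below.
Lower section ‖ load = 288.4 kΩ.
V_wiper = 21.7 × 288.4/(514.0 + 288.4) = 7.80 V.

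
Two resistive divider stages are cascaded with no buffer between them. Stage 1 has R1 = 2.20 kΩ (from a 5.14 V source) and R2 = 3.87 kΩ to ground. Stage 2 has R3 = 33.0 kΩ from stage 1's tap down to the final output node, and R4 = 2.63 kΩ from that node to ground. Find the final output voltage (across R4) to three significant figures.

V_out ≈ 0.233 V

Stage 2 presents R3+R4 = 35.63 kΩ as a load on stage 1's tap.
Stage 1's lower leg becomes R2‖(R3+R4) = 3.491 kΩ, so V_mid = 5.14 × 3.491/5.691 = 3.153 V.
Stage 2 is itself unloaded: V_out = V_mid × R4/(R3+R4) = 3.153 × 2.63/35.63 = 0.233 V.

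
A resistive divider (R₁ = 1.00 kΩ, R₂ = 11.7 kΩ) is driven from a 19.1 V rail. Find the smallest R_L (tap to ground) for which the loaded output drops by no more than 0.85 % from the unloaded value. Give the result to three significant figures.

R_L(min) ≈ 107 kΩ

Output resistance R_th = R₁‖R₂ = (1000 × 11700)/12700 = 921.3 Ω.
The fractional drop is R_th/(R_th + R_L); requiring this ≤ 0.00850 gives R_L ≥ R_th(1/0.00850 − 1) = 921.3 × 116.6 = 107 kΩ.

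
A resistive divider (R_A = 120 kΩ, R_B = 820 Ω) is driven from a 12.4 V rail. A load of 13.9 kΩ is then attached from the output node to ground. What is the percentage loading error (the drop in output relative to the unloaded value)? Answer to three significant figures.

The divider's output (Thévenin) resistance is R_A‖R_B = 814.4 Ω.
Fractional drop under load = R_th/(R_th + R_L) = 814.4 / (814.4 + 13900) = 0.05535.
So the output falls by 5.53 %.

5.53 %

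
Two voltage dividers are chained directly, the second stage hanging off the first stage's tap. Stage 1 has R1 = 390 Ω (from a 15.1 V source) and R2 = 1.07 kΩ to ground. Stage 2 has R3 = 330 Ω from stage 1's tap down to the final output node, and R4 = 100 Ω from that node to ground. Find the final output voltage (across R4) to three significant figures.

V_out ≈ 1.55 V

Stage 2 presents R3+R4 = 430.0 Ω as a load on stage 1's tap.
Stage 1's lower leg becomes R2‖(R3+R4) = 306.7 Ω, so V_mid = 15.1 × 306.7/696.7 = 6.648 V.
Stage 2 is itself unloaded: V_out = V_mid × R4/(R3+R4) = 6.648 × 100/430.0 = 1.55 V.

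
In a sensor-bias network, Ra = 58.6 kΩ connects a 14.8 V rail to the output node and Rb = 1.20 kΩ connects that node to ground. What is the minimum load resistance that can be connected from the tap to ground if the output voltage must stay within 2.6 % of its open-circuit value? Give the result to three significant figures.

R_L(min) ≈ 44.1 kΩ

Output resistance R_th = Ra‖Rb = (58.6 × 1.20)/59.80 = 1.176 kΩ.
The fractional drop is R_th/(R_th + R_L); requiring this ≤ 0.0260 gives R_L ≥ R_th(1/0.0260 − 1) = 1.176 × 37.46 = 44.1 kΩ.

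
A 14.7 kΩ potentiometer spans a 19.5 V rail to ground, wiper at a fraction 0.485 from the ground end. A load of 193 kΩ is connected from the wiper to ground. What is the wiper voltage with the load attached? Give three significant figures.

The wiper splits the pot into (1−α)R = 7.571 kΩ above and αR = 7.130 kΩ below.
Lower section ‖ load = 6.876 kΩ.
V_wiper = 19.5 × 6.876/(7.571 + 6.876) = 9.28 V.

V ≈ 9.28 V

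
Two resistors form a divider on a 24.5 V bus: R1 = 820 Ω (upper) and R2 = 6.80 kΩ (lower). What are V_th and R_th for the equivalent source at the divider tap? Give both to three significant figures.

V_th = 21.9 V, R_th = 732 Ω

V_th is the open-circuit tap voltage: 24.5 × 6800/(820 + 6800) = 21.9 V.
With the supply zeroed, R1 and R2 appear in parallel from the tap: R_th = R1‖R2 = (820 × 6800)/7620 = 732 Ω.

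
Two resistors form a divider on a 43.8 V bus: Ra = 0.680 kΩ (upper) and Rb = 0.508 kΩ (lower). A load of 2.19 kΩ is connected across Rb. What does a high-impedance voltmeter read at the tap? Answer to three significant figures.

V_out ≈ 16.5 V

The load sits in parallel with Rb: Rb‖R_L = (508 × 2190) / (508 + 2190) = 412.3 Ω.
V_out = 43.8 × 412.3 / (680 + 412.3) = 43.8 × 412.3/1092 = 16.5 V.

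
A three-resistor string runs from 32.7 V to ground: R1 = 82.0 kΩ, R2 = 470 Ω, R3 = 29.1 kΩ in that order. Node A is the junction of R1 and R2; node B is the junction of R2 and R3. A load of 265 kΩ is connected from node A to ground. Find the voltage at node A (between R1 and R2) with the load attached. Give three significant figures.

V ≈ 8.01 V

Below node A the series string R2+R3 = 29570 Ω sits in parallel with the 265000 Ω load: 26600 Ω.
V_A = 32.7 × 26600/(82000 + 26600) = 8.01 V.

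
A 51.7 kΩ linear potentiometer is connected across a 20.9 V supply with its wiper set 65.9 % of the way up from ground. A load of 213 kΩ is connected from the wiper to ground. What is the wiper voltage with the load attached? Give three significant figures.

V ≈ 13.1 V

The wiper splits the pot into (1−α)R = 17.63 kΩ above and αR = 34.07 kΩ below.
Lower section ‖ load = 29.37 kΩ.
V_wiper = 20.9 × 29.37/(17.63 + 29.37) = 13.1 V.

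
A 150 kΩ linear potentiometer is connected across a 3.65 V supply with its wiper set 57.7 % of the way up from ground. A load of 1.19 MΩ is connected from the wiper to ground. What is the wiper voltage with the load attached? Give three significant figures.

V ≈ 2.04 V

The wiper splits the pot into (1−α)R = 63.45 kΩ above and αR = 86.55 kΩ below.
Lower section ‖ load = 80.68 kΩ.
V_wiper = 3.65 × 80.68/(63.45 + 80.68) = 2.04 V.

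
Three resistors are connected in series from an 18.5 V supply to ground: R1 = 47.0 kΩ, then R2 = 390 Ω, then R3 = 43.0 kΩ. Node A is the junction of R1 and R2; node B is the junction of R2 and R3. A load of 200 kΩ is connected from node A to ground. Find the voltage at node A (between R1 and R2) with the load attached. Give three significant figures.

Below node A the series string R2+R3 = 43390 Ω sits in parallel with the 200000 Ω load: 35650 Ω.
V_A = 18.5 × 35650/(47000 + 35650) = 7.98 V.

V ≈ 7.98 V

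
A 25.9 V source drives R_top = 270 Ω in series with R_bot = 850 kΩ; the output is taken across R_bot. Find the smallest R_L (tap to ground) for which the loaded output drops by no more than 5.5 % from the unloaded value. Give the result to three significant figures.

Output resistance R_th = R_top‖R_bot = (270 × 850000)/850300 = 269.9 Ω.
The fractional drop is R_th/(R_th + R_L); requiring this ≤ 0.0550 gives R_L ≥ R_th(1/0.0550 − 1) = 269.9 × 17.18 = 4.64 kΩ.

R_L(min) ≈ 4.64 kΩ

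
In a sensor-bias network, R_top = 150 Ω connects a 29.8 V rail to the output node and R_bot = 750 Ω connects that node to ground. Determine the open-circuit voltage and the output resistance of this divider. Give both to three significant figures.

V_th is the open-circuit tap voltage: 29.8 × 750/(150 + 750) = 24.8 V.
With the supply zeroed, R_top and R_bot appear in parallel from the tap: R_th = R_top‖R_bot = (150 × 750)/900.0 = 125 Ω.

V_th = 24.8 V, R_th = 125 Ω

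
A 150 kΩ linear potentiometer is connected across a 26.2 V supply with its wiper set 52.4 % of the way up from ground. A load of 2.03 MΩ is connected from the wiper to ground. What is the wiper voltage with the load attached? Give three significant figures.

The wiper splits the pot into (1−α)R = 71.40 kΩ above and αR = 78.60 kΩ below.
Lower section ‖ load = 75.67 kΩ.
V_wiper = 26.2 × 75.67/(71.40 + 75.67) = 13.5 V.

V ≈ 13.5 V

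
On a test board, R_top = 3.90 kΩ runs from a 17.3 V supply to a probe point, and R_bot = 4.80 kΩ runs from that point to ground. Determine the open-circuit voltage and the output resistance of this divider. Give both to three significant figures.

V_th is the open-circuit tap voltage: 17.3 × 4.80/(3.90 + 4.80) = 9.54 V.
With the supply zeroed, R_top and R_bot appear in parallel from the tap: R_th = R_top‖R_bot = (3.90 × 4.80)/8.700 = 2.15 kΩ.

V_th = 9.54 V, R_th = 2.15 kΩ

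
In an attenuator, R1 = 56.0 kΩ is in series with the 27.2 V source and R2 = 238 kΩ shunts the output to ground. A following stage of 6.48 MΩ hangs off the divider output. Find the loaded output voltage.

The load sits in parallel with R2: R2‖R_L = (238 × 6480) / (238 + 6480) = 229.6 kΩ.
V_out = 27.2 × 229.6 / (56.0 + 229.6) = 27.2 × 229.6/285.6 = 21.9 V.

V_out ≈ 21.9 V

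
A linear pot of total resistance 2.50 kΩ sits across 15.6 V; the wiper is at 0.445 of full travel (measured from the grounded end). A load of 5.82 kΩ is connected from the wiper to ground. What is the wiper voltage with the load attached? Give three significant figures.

V ≈ 6.28 V

The wiper splits the pot into (1−α)R = 1.387 kΩ above and αR = 1.113 kΩ below.
Lower section ‖ load = 0.9340 kΩ.
V_wiper = 15.6 × 0.9340/(1.387 + 0.9340) = 6.28 V.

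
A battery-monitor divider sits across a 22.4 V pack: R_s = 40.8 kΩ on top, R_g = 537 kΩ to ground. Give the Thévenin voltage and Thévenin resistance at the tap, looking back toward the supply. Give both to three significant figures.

V_th = 20.8 V, R_th = 37.9 kΩ

V_th is the open-circuit tap voltage: 22.4 × 537/(40.8 + 537) = 20.8 V.
With the supply zeroed, R_s and R_g appear in parallel from the tap: R_th = R_s‖R_g = (40.8 × 537)/577.8 = 37.9 kΩ.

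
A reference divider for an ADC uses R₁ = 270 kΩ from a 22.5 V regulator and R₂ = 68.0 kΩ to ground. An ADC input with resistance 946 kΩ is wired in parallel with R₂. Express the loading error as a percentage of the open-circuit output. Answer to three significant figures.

The divider's output (Thévenin) resistance is R₁‖R₂ = 54.32 kΩ.
Fractional drop under load = R_th/(R_th + R_L) = 54.32 / (54.32 + 946) = 0.05430.
So the output falls by 5.43 %.

5.43 %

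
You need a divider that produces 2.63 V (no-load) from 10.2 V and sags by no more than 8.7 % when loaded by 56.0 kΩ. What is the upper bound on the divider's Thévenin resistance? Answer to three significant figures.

Loading drop = R_th/(R_th + R_L) ≤ 0.0870, so R_th ≤ R_L · ε/(1−ε) = 56.0 kΩ × 0.0870/0.9130 = 5.34 kΩ.
(Any R1, R2 with R2/(R1+R2) = 0.258 and R1‖R2 ≤ 5.34 kΩ will meet the spec.)

R_th ≤ 5.34 kΩ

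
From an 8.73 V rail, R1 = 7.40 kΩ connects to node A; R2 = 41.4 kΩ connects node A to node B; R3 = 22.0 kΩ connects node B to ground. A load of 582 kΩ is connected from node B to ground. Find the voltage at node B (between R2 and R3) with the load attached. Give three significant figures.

At node B, R3 is in parallel with the load: R3‖R_L = 21.20 kΩ.
Below node A the resistance is R2 + (R3‖R_L) = 62.60 kΩ, so V_A = 8.73 × 62.60/70.00 = 7.807 V.
Then V_B = V_A × (R3‖R_L)/(R2 + R3‖R_L) = 7.807 × 21.20/62.60 = 2.64 V.

V ≈ 2.64 V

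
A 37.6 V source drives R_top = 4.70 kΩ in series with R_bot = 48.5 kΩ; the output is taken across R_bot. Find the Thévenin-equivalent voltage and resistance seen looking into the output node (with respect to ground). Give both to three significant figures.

V_th = 34.3 V, R_th = 4.28 kΩ

V_th is the open-circuit tap voltage: 37.6 × 48.5/(4.70 + 48.5) = 34.3 V.
With the supply zeroed, R_top and R_bot appear in parallel from the tap: R_th = R_top‖R_bot = (4.70 × 48.5)/53.20 = 4.28 kΩ.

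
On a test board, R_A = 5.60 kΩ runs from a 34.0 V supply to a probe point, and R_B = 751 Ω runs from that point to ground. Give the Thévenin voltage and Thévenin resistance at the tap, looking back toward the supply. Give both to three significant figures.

V_th = 4.02 V, R_th = 662 Ω

V_th is the open-circuit tap voltage: 34.0 × 751/(5600 + 751) = 4.02 V.
With the supply zeroed, R_A and R_B appear in parallel from the tap: R_th = R_A‖R_B = (5600 × 751)/6351 = 662 Ω.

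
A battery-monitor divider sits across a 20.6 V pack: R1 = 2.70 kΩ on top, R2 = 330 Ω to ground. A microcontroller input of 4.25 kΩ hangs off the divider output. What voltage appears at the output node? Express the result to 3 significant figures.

The load sits in parallel with R2: R2‖R_L = (330 × 4250) / (330 + 4250) = 306.2 Ω.
V_out = 20.6 × 306.2 / (2700 + 306.2) = 20.6 × 306.2/3006 = 2.10 V.

V_out ≈ 2.10 V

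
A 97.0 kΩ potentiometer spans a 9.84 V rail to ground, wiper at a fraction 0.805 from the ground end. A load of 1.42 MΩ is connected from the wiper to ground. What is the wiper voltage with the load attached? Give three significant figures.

V ≈ 7.84 V

The wiper splits the pot into (1−α)R = 18.91 kΩ above and αR = 78.08 kΩ below.
Lower section ‖ load = 74.01 kΩ.
V_wiper = 9.84 × 74.01/(18.91 + 74.01) = 7.84 V.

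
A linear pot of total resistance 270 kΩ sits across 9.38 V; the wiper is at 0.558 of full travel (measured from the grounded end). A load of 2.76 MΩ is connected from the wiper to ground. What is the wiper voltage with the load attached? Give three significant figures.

V ≈ 5.11 V

The wiper splits the pot into (1−α)R = 119.3 kΩ above and αR = 150.7 kΩ below.
Lower section ‖ load = 142.9 kΩ.
V_wiper = 9.38 × 142.9/(119.3 + 142.9) = 5.11 V.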